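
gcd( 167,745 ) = 1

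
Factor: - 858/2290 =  - 429/1145 = - 3^1 * 5^( - 1 )*11^1*13^1 *229^ (-1)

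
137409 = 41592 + 95817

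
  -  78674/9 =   -  78674/9 =-8741.56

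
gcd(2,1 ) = 1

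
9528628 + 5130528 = 14659156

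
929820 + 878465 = 1808285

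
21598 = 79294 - 57696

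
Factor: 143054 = 2^1*71527^1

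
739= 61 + 678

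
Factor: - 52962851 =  - 157^1*337343^1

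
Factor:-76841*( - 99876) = 2^2*3^1*7^1*29^1 * 41^1*43^1*1787^1 = 7674571716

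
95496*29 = 2769384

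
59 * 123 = 7257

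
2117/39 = 54 + 11/39  =  54.28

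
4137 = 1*4137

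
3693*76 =280668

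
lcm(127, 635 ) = 635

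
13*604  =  7852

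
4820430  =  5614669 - 794239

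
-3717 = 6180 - 9897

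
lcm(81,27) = 81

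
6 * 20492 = 122952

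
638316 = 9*70924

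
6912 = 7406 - 494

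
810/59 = 13 + 43/59 =13.73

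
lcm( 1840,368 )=1840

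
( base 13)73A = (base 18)3e8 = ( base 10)1232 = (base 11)a20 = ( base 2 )10011010000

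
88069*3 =264207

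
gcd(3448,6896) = 3448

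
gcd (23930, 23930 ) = 23930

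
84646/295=286 + 276/295 = 286.94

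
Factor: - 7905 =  - 3^1*5^1*17^1*31^1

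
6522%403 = 74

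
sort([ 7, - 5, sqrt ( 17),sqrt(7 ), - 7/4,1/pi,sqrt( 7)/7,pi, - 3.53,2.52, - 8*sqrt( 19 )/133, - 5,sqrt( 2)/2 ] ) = [-5, - 5, - 3.53, - 7/4 ,-8*sqrt( 19 )/133,1/pi,sqrt(7) /7,sqrt( 2)/2,2.52,sqrt (7 ),pi,sqrt ( 17 ),7] 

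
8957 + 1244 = 10201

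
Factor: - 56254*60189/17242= - 1692936003/8621 = - 3^1*11^1 * 37^( - 1) *233^( - 1)*2557^1*20063^1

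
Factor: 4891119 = 3^1*71^1 * 22963^1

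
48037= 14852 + 33185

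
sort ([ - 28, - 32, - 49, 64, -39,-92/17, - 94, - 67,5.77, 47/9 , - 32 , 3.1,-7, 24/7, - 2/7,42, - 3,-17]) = [ - 94, - 67, -49,-39 ,  -  32, - 32, -28, - 17, - 7,-92/17,-3, - 2/7, 3.1 , 24/7,47/9 , 5.77,42,64]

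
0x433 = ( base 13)649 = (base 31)13l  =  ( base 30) 15p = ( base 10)1075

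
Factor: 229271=7^2*4679^1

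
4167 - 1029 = 3138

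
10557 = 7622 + 2935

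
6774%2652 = 1470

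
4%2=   0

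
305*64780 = 19757900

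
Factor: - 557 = - 557^1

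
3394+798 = 4192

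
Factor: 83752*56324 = 4717247648 = 2^5*19^2*29^1 *14081^1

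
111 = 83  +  28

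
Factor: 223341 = 3^1 * 109^1*683^1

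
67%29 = 9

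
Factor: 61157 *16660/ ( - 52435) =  - 203775124/10487 = -2^2*7^2* 17^1*23^1*2659^1*10487^ ( - 1)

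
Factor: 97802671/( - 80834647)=-19^1*41^1*223^1*563^1*2609^(-1 )*30983^(-1)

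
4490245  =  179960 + 4310285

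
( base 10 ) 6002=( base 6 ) 43442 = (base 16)1772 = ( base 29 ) 73S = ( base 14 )228A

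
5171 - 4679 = 492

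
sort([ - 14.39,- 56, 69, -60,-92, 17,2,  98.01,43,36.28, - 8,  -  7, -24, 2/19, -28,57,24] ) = [ - 92, - 60,-56, - 28, - 24, - 14.39, - 8, - 7,2/19,2,17, 24 , 36.28,43,57,69,98.01 ]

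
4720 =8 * 590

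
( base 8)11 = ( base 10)9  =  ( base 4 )21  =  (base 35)9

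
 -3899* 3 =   -  11697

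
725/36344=725/36344 = 0.02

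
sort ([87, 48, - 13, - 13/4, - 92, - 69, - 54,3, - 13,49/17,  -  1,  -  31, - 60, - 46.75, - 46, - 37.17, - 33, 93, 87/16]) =[ - 92,-69,-60, - 54, - 46.75, - 46, - 37.17, - 33, - 31, - 13, - 13, -13/4, - 1, 49/17,  3,  87/16,48, 87,  93] 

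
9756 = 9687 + 69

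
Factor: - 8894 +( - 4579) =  - 13473  =  -  3^3*499^1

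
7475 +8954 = 16429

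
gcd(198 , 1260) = 18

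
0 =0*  861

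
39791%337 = 25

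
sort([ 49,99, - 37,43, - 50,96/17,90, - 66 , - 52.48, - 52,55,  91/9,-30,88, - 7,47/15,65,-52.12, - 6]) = [ - 66 , -52.48,-52.12, - 52, - 50, - 37, - 30, - 7, - 6 , 47/15,96/17,  91/9,43,49, 55 , 65, 88,90,99 ]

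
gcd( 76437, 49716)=9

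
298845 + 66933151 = 67231996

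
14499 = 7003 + 7496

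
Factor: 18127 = 18127^1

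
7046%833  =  382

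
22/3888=11/1944  =  0.01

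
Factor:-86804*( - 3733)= 324039332 = 2^2*3733^1*21701^1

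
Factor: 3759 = 3^1*7^1*179^1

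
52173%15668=5169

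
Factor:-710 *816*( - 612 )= 2^7*3^3*5^1*17^2*71^1 = 354568320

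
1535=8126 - 6591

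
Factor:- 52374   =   - 2^1*3^1*7^1*29^1 * 43^1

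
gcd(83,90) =1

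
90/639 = 10/71 = 0.14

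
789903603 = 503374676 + 286528927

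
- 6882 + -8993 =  - 15875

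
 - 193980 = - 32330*6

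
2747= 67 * 41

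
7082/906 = 7+370/453=7.82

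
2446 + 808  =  3254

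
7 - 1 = 6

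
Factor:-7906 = -2^1*59^1*67^1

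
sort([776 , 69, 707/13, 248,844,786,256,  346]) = [ 707/13, 69, 248, 256,346,776,786, 844 ] 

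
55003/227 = 55003/227 = 242.30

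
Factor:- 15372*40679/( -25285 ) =625317588/25285 = 2^2*3^2*5^(  -  1 )*7^1*13^( -1 )*19^1*61^1*389^( - 1 ) * 2141^1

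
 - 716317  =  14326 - 730643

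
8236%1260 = 676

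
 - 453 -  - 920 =467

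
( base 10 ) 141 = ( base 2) 10001101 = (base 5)1031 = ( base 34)45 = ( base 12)b9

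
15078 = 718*21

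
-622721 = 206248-828969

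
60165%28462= 3241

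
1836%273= 198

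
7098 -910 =6188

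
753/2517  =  251/839=0.30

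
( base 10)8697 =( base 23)ga3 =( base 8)20771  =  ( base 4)2013321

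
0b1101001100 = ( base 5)11334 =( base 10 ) 844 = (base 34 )OS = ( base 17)2fb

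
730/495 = 1 + 47/99 = 1.47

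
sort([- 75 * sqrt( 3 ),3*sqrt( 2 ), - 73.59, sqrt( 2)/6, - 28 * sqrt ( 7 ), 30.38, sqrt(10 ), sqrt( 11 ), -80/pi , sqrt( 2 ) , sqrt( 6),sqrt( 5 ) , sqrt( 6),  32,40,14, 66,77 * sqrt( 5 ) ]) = [ - 75*sqrt( 3),-28*sqrt( 7 ), - 73.59, -80/pi, sqrt(2)/6, sqrt (2),sqrt(  5 ), sqrt(6), sqrt( 6 ), sqrt( 10 ), sqrt( 11 ), 3*sqrt( 2 ),14,30.38, 32, 40 , 66, 77 * sqrt( 5 )]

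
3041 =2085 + 956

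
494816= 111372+383444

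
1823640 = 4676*390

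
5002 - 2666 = 2336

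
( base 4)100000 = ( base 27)1ap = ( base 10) 1024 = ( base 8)2000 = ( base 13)60a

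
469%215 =39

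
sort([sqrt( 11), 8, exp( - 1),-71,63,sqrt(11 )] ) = [ - 71, exp( - 1 ),  sqrt( 11 ), sqrt(11 ), 8, 63] 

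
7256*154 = 1117424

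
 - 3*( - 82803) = 248409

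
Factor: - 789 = -3^1 * 263^1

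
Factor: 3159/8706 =1053/2902 = 2^ ( - 1)*3^4*13^1* 1451^( - 1)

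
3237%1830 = 1407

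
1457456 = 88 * 16562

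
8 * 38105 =304840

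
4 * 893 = 3572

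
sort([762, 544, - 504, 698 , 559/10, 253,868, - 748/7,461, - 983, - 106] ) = [-983,-504, - 748/7, - 106, 559/10,253, 461,544, 698, 762, 868]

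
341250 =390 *875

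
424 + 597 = 1021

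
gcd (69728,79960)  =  8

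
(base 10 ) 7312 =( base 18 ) 14a4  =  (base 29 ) 8k4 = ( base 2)1110010010000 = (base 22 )F28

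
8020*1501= 12038020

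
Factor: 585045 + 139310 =724355 = 5^1*277^1*523^1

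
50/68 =25/34 = 0.74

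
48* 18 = 864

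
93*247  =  22971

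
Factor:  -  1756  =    -  2^2*439^1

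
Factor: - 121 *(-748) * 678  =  61364424 = 2^3 * 3^1*11^3*17^1 * 113^1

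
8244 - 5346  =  2898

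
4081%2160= 1921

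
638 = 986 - 348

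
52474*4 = 209896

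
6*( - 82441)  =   - 494646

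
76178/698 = 109+48/349 = 109.14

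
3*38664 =115992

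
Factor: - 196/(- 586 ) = 98/293 = 2^1*7^2*293^ ( - 1 )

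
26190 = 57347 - 31157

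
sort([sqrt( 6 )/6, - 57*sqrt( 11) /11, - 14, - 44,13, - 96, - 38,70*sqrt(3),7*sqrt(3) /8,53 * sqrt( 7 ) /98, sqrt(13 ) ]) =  [ - 96, - 44, - 38,-57*sqrt( 11)/11, - 14, sqrt( 6)/6, 53*sqrt( 7 )/98 , 7 * sqrt(3) /8,sqrt( 13), 13,70*sqrt( 3 ) ]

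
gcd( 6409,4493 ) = 1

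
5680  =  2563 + 3117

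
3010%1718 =1292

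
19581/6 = 3263  +  1/2 = 3263.50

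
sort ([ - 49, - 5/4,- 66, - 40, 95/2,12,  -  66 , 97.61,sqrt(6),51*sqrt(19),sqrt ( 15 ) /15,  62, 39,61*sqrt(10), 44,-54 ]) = [-66,-66  , - 54,- 49, - 40, - 5/4,sqrt(15)/15,sqrt( 6 ), 12,39,44, 95/2,62,97.61 , 61 * sqrt( 10),51*sqrt(19)]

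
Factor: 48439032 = 2^3*3^1*53^1*113^1*337^1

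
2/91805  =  2/91805 = 0.00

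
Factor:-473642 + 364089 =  - 71^1*1543^1 = - 109553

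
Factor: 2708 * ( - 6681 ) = -18092148 = - 2^2*3^1*17^1*131^1*677^1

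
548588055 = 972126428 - 423538373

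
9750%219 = 114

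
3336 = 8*417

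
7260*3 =21780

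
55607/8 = 55607/8 = 6950.88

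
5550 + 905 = 6455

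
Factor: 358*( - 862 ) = - 308596 = -2^2*179^1 * 431^1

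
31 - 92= - 61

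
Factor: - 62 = - 2^1*31^1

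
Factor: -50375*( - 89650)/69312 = 2^( - 5)  *3^( - 1 )*5^5 * 11^1*13^1*19^(-2)*31^1*163^1 = 2258059375/34656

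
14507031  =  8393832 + 6113199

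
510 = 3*170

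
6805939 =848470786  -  841664847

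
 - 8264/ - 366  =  22 + 106/183 = 22.58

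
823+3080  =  3903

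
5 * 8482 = 42410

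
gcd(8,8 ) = 8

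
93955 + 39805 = 133760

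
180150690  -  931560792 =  - 751410102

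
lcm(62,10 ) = 310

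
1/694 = 1/694 =0.00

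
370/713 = 370/713=0.52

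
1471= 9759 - 8288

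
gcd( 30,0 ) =30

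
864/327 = 2 + 70/109 = 2.64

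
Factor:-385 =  - 5^1 *7^1*11^1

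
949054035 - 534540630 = 414513405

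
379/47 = 8 + 3/47 = 8.06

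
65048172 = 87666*742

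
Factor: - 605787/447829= - 3^1*7^2*13^1*317^1*447829^( - 1)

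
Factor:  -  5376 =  - 2^8*3^1*7^1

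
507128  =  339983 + 167145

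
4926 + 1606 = 6532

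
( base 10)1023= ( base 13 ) 609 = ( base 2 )1111111111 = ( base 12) 713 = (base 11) 850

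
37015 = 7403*5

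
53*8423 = 446419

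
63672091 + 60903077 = 124575168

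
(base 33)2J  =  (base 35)2f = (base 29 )2r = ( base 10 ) 85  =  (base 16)55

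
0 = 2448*0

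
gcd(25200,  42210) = 630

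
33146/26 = 16573/13 = 1274.85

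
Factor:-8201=-59^1 *139^1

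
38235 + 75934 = 114169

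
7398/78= 1233/13 =94.85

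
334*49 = 16366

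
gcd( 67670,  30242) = 2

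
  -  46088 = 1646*(-28)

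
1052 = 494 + 558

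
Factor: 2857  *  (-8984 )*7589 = - 2^3*1123^1 * 2857^1*7589^1 = -  194789048632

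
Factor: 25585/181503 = 85/603= 3^( - 2) * 5^1*17^1 * 67^(-1)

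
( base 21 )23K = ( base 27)18K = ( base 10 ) 965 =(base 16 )3c5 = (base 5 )12330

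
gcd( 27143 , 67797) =1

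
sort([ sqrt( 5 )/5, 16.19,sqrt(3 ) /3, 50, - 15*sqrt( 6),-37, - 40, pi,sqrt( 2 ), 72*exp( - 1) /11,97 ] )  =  [-40, - 37,-15*sqrt( 6 ),sqrt( 5) /5 , sqrt ( 3 )/3, sqrt( 2) , 72 * exp( - 1) /11, pi, 16.19, 50,97 ]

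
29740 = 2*14870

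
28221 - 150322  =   - 122101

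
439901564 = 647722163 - 207820599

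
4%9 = 4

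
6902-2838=4064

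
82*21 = 1722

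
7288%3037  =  1214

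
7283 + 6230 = 13513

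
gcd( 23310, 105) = 105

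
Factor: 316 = 2^2*79^1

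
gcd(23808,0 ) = 23808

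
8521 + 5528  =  14049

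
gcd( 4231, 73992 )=1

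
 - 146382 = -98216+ - 48166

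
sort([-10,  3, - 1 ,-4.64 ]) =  [-10, - 4.64,  -  1 , 3 ]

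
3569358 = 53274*67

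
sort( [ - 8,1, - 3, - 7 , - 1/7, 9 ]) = [ - 8, - 7, - 3, - 1/7,1,9]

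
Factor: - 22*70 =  - 1540 = -2^2*5^1*7^1*11^1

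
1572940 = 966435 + 606505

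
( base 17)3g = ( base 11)61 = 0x43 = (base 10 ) 67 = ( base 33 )21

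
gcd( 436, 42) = 2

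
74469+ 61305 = 135774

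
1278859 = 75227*17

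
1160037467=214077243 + 945960224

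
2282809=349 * 6541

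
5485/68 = 80+45/68= 80.66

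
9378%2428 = 2094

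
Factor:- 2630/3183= -2^1  *  3^( - 1)*5^1*263^1*1061^( - 1 ) 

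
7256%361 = 36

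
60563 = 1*60563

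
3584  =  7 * 512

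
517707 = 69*7503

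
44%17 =10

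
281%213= 68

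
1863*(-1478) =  - 2753514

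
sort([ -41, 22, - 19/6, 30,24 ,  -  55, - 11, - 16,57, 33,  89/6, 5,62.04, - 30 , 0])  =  [ - 55, - 41 ,-30,  -  16, - 11,-19/6,0,  5, 89/6,  22,  24,  30  ,  33,57, 62.04] 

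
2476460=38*65170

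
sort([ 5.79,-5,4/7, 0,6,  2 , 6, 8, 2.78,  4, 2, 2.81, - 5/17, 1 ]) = [ - 5, - 5/17,0, 4/7,  1,2, 2, 2.78,2.81, 4,5.79,  6,  6,  8] 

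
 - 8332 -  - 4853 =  - 3479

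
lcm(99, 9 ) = 99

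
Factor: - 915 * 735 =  - 672525 = -3^2*5^2*7^2*61^1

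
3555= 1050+2505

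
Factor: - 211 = -211^1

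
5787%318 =63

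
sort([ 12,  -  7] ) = [  -  7,12 ] 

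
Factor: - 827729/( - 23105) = 5^( - 1)*7^1*4621^( - 1 )*118247^1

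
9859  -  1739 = 8120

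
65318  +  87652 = 152970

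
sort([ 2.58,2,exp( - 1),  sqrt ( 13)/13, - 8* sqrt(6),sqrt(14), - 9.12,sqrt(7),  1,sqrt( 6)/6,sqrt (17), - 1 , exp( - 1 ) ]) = [ - 8*sqrt( 6), - 9.12, - 1, sqrt(13)/13, exp( - 1 ),exp(-1 ),sqrt(6 ) /6, 1,2, 2.58 , sqrt(7),sqrt(14), sqrt(17)]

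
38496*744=28641024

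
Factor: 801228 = 2^2*3^1*23^1*2903^1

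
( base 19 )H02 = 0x17fb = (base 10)6139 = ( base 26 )923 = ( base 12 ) 3677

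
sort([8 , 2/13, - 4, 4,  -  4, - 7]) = [ - 7,-4, - 4, 2/13,4, 8 ]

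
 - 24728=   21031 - 45759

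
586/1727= 586/1727 = 0.34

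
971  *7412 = 7197052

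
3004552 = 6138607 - 3134055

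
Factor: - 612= - 2^2 * 3^2*17^1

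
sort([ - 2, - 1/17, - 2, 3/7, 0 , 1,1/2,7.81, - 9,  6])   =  [- 9, - 2, - 2, - 1/17,0,3/7, 1/2, 1, 6, 7.81]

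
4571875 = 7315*625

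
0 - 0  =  0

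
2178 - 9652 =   -  7474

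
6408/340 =18 + 72/85 = 18.85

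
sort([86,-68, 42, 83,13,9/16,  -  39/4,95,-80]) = [-80 , - 68 , - 39/4 , 9/16, 13, 42  ,  83,86,95 ] 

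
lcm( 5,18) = 90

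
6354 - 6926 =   -  572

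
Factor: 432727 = 432727^1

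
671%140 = 111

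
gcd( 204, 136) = 68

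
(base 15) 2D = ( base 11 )3a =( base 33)1A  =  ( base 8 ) 53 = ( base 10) 43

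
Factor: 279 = 3^2*31^1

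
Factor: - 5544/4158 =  - 2^2 * 3^(-1 ) = -4/3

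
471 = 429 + 42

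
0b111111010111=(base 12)241b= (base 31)46P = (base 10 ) 4055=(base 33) 3nt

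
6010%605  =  565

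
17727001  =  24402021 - 6675020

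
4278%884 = 742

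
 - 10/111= - 10/111 = -0.09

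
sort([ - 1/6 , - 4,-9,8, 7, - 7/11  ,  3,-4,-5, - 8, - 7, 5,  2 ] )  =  [ - 9, - 8, - 7, - 5, - 4,-4, - 7/11,-1/6, 2,3,5, 7,  8]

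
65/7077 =65/7077 = 0.01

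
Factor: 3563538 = 2^1*3^1*11^1*53993^1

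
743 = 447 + 296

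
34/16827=34/16827 = 0.00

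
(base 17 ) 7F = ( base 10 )134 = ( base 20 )6e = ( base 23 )5J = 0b10000110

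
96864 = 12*8072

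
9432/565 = 16+392/565 = 16.69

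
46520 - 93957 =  - 47437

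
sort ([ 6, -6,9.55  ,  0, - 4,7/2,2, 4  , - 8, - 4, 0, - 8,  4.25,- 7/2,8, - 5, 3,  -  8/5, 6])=[ - 8 ,  -  8, - 6, - 5, - 4, - 4, - 7/2, - 8/5,0,0, 2,3, 7/2,4,4.25,6, 6, 8 , 9.55 ] 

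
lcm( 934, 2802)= 2802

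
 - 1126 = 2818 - 3944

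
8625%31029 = 8625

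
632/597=632/597 = 1.06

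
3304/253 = 13 + 15/253 = 13.06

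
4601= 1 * 4601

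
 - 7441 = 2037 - 9478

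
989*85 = 84065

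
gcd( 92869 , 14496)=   1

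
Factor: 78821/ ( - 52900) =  - 149/100 = - 2^( - 2)*5^ (  -  2)*149^1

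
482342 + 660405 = 1142747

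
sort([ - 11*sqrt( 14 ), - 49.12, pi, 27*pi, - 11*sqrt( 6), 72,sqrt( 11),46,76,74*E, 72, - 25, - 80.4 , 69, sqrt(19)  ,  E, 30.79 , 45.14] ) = [ - 80.4, - 49.12,  -  11*sqrt( 14) ,  -  11* sqrt ( 6), - 25,  E, pi,sqrt( 11),sqrt(19 ) , 30.79, 45.14 , 46,69, 72, 72, 76 , 27*pi,  74*E]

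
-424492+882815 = 458323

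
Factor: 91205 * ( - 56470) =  - 5150346350 = - 2^1 * 5^2*17^1*29^1*37^1*5647^1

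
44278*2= 88556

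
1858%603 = 49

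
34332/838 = 40 + 406/419 = 40.97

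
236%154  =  82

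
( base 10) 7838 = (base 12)4652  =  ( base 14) 2bdc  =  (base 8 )17236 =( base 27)AK8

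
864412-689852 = 174560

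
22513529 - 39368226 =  - 16854697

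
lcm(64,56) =448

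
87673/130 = 87673/130= 674.41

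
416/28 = 14 + 6/7 = 14.86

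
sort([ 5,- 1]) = [ - 1, 5]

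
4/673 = 4/673 = 0.01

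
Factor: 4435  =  5^1*887^1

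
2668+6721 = 9389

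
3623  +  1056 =4679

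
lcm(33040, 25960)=363440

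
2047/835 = 2047/835 = 2.45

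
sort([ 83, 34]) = [ 34, 83]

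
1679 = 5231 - 3552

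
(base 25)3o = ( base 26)3L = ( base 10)99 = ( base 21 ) 4f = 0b1100011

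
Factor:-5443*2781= -15136983 = - 3^3*103^1*5443^1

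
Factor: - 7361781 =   -  3^1*7^1* 350561^1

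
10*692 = 6920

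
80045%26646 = 107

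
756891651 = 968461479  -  211569828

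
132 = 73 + 59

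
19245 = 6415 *3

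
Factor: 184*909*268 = 2^5 * 3^2*23^1 * 67^1 * 101^1  =  44824608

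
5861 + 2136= 7997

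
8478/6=1413 = 1413.00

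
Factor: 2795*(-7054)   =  -19715930 = -  2^1*5^1*13^1*43^1*3527^1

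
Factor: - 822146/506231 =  - 2^1*  11^(-1 )*13^1*103^1 * 307^1*46021^( - 1)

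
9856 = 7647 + 2209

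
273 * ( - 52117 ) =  - 14227941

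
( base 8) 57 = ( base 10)47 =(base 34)1d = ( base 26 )1L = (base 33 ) 1e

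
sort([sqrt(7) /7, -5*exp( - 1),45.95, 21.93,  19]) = [ - 5 * exp( -1 ), sqrt( 7) /7, 19,  21.93, 45.95]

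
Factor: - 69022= -2^1*34511^1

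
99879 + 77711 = 177590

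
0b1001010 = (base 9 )82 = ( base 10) 74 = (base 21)3B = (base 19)3h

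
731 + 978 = 1709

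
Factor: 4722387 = 3^1*1574129^1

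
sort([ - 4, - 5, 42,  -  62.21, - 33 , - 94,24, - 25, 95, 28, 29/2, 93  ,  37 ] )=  [-94, - 62.21, - 33, - 25, - 5, - 4, 29/2,24, 28, 37,42, 93, 95]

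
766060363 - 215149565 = 550910798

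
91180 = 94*970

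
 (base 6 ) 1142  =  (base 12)1b2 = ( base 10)278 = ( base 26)AI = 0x116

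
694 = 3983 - 3289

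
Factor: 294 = 2^1*3^1 * 7^2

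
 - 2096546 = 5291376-7387922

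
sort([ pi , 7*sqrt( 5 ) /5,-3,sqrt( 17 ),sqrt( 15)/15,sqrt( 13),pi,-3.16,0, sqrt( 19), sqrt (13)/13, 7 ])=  [ - 3.16,-3,0, sqrt( 15)/15, sqrt( 13)/13,7*sqrt( 5)/5,  pi, pi,sqrt(13 ),sqrt( 17), sqrt( 19),7]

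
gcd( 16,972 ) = 4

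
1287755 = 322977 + 964778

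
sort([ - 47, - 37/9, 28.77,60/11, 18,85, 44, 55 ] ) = [ - 47, - 37/9, 60/11,18,28.77,44,55, 85 ] 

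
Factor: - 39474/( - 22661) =2^1*3^3*31^( - 1) =54/31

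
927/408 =2 + 37/136  =  2.27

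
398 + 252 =650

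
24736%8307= 8122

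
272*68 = 18496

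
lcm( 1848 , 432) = 33264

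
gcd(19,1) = 1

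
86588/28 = 21647/7 = 3092.43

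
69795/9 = 7755 = 7755.00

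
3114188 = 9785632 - 6671444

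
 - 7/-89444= 7/89444 = 0.00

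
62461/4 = 15615 + 1/4 = 15615.25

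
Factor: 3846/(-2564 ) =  - 3/2 = - 2^( - 1 )*3^1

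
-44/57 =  - 1 + 13/57 = - 0.77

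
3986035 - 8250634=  - 4264599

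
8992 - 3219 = 5773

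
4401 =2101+2300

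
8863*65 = 576095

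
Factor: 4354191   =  3^2*167^1*2897^1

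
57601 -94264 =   -  36663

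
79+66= 145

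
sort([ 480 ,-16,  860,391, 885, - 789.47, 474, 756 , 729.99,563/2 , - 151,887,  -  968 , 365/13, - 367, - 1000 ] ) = [ - 1000,  -  968, -789.47, - 367,  -  151, - 16,365/13, 563/2, 391, 474,480,729.99,756,860,885, 887]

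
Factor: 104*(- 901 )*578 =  - 54160912  =  -2^4* 13^1 * 17^3*53^1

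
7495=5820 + 1675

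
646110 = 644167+1943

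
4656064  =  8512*547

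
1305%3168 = 1305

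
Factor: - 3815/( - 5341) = 5/7 = 5^1*7^(-1 ) 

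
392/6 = 65 + 1/3 = 65.33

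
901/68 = 53/4 =13.25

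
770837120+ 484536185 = 1255373305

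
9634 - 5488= 4146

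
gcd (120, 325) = 5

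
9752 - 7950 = 1802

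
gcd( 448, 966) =14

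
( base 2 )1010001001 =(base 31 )kt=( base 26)OP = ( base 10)649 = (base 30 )LJ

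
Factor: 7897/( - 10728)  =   - 53/72 = -2^(- 3 )*3^ (  -  2 )*53^1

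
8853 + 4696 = 13549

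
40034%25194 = 14840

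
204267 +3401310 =3605577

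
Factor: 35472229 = 13^1  *577^1*4729^1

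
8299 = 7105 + 1194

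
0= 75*0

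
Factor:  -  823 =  - 823^1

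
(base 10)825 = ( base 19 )258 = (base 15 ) 3A0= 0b1100111001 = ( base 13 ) 4b6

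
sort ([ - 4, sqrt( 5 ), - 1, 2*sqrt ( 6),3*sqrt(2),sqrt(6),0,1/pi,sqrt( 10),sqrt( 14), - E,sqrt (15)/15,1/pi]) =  [ - 4, - E, - 1,0,sqrt( 15) /15,1/pi,1/pi,sqrt( 5) , sqrt( 6),sqrt( 10),sqrt ( 14 ), 3*sqrt(2 ) , 2*sqrt(6)] 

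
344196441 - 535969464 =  - 191773023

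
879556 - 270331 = 609225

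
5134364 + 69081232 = 74215596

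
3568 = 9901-6333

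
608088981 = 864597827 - 256508846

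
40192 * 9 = 361728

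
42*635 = 26670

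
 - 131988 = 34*( - 3882)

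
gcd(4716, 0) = 4716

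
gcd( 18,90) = 18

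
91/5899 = 91/5899 =0.02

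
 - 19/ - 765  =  19/765= 0.02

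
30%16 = 14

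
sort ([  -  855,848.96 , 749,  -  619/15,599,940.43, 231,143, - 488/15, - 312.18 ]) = [ - 855, - 312.18, - 619/15, - 488/15,143 , 231, 599, 749, 848.96,  940.43]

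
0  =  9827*0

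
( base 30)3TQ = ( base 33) 39w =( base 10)3596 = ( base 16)E0C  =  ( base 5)103341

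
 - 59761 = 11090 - 70851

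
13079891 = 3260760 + 9819131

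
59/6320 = 59/6320 = 0.01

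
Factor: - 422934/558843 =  - 2^1*109^(  -  1)*1709^( - 1)*70489^1 =-  140978/186281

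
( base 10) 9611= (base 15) 2cab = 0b10010110001011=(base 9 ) 14158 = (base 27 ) D4Q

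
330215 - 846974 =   -  516759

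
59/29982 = 59/29982 = 0.00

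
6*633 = 3798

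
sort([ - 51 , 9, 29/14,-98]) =[ - 98, - 51 , 29/14 , 9]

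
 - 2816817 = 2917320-5734137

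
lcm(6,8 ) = 24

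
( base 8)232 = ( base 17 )91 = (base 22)70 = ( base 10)154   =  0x9A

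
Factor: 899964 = 2^2 * 3^3*13^1*641^1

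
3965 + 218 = 4183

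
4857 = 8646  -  3789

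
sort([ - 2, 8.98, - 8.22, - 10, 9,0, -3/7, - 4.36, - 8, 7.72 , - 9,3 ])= [-10 , - 9, - 8.22,-8, - 4.36 , - 2,-3/7,  0,3, 7.72,8.98,9 ]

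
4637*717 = 3324729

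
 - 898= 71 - 969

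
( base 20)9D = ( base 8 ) 301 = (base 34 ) 5n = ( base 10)193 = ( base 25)7i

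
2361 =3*787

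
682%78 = 58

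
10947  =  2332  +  8615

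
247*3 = 741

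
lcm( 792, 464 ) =45936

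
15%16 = 15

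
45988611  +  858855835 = 904844446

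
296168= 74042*4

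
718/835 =718/835= 0.86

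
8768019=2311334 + 6456685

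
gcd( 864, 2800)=16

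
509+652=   1161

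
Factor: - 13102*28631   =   - 375123362 = - 2^1*  6551^1 * 28631^1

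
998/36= 27 + 13/18 =27.72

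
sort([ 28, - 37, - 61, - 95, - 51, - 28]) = [ - 95, - 61, - 51, - 37, - 28,28]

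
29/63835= 29/63835= 0.00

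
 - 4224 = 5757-9981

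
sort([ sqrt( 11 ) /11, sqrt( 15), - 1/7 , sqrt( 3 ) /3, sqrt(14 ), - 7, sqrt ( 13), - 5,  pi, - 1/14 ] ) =[ - 7, - 5, - 1/7 , - 1/14,sqrt ( 11) /11, sqrt (3) /3,pi,sqrt( 13),sqrt( 14), sqrt ( 15)] 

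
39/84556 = 39/84556 = 0.00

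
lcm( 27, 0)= 0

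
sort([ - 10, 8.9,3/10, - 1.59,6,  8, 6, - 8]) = [ - 10, - 8 , - 1.59,3/10,6,  6, 8 , 8.9]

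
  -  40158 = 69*( - 582 ) 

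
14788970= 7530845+7258125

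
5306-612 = 4694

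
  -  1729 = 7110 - 8839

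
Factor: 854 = 2^1*7^1*61^1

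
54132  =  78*694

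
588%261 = 66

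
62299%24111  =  14077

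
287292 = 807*356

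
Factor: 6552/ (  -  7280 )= - 9/10 = -2^( - 1 )*3^2*5^(-1)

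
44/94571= 44/94571 = 0.00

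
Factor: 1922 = 2^1 * 31^2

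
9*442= 3978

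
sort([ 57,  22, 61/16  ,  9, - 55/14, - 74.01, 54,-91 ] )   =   [ - 91 , -74.01, - 55/14,  61/16,9 , 22, 54,57 ] 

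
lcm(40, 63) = 2520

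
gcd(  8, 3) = 1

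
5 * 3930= 19650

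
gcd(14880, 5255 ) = 5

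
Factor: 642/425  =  2^1  *  3^1*5^ (-2 )*17^(-1 )*107^1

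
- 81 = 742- 823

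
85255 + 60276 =145531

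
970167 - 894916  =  75251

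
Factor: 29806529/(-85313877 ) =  - 3^( - 1 )  *11^( - 1 )*23^( - 1) *1789^1*16661^1*112403^( - 1 ) 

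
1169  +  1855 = 3024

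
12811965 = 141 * 90865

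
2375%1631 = 744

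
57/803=57/803 = 0.07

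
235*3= 705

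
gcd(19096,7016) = 8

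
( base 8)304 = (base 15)d1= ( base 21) 97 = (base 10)196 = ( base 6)524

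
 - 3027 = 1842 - 4869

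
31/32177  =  31/32177= 0.00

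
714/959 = 102/137 = 0.74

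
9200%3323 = 2554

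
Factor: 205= 5^1*41^1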